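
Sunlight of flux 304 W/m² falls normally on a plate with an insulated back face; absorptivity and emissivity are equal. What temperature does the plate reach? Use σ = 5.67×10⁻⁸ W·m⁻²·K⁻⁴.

Absorbed flux αS = emitted flux εσT⁴ (one radiating face); with α = ε, T = (S/σ)^(1/4).
T = (304 / 5.67×10⁻⁸)^(1/4) = (5.36×10^9)^(1/4).
T = 271 K.

T ≈ 271 K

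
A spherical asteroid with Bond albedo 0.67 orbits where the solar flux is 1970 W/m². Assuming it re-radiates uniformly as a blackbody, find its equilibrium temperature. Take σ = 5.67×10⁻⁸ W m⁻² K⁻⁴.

T ≈ 231 K

Power absorbed = (1−a)S·πR²; power emitted = 4πR²σT⁴. Equating and cancelling πR²:
T = ((1−a)S / 4σ)^(1/4) = (650 / (4 × 5.67×10⁻⁸))^(1/4) = (2.87×10^9)^(1/4).
T = 231 K.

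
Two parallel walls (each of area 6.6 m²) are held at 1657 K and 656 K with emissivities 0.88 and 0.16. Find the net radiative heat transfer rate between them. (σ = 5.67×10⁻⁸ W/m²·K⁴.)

Q ≈ 4.31×10^5 W

For two large parallel gray plates, q = σ(T₁⁴ − T₂⁴) / (1/ε₁ + 1/ε₂ − 1).
1/ε₁ + 1/ε₂ − 1 = 1/0.88 + 1/0.16 − 1 = 6.386.
T₁⁴ − T₂⁴ = 7.54×10^12 − 1.85×10^11 = 7.35×10^12 K⁴.
q = 5.67×10⁻⁸ × 7.35×10^12 / 6.386 = 65300 W/m².
Q = q·A = 65300 × 6.6 = 4.31×10^5 W.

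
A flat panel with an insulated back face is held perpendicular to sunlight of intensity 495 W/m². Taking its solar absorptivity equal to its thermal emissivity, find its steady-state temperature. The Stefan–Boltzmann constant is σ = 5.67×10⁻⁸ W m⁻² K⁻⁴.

Absorbed flux αS = emitted flux εσT⁴ (one radiating face); with α = ε, T = (S/σ)^(1/4).
T = (495 / 5.67×10⁻⁸)^(1/4) = (8.73×10^9)^(1/4).
T = 306 K.

T ≈ 306 K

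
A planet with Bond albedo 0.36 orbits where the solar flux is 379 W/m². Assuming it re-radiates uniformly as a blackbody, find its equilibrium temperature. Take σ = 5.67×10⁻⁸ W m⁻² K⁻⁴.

T ≈ 181 K

Power absorbed = (1−a)S·πR²; power emitted = 4πR²σT⁴. Equating and cancelling πR²:
T = ((1−a)S / 4σ)^(1/4) = (243 / (4 × 5.67×10⁻⁸))^(1/4) = (1.07×10^9)^(1/4).
T = 181 K.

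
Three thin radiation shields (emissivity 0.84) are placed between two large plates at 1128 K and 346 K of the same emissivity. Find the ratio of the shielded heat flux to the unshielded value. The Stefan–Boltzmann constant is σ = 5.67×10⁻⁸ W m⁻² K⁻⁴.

With N identical shields there are N+1 = 4 gaps in series, each with the same radiative resistance, so the flux falls to 1/(N+1) of its unshielded value.

ratio ≈ 0.250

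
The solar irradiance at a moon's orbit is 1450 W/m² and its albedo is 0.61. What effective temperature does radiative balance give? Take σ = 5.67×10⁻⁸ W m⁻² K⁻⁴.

T ≈ 223 K

Power absorbed = (1−a)S·πR²; power emitted = 4πR²σT⁴. Equating and cancelling πR²:
T = ((1−a)S / 4σ)^(1/4) = (566 / (4 × 5.67×10⁻⁸))^(1/4) = (2.49×10^9)^(1/4).
T = 223 K.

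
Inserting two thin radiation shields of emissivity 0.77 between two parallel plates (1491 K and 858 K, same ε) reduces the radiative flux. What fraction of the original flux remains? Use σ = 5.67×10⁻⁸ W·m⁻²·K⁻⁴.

With N identical shields there are N+1 = 3 gaps in series, each with the same radiative resistance, so the flux falls to 1/(N+1) of its unshielded value.

ratio ≈ 0.333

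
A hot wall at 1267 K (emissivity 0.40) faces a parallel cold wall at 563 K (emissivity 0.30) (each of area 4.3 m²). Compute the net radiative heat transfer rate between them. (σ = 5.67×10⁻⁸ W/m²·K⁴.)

For two large parallel gray plates, q = σ(T₁⁴ − T₂⁴) / (1/ε₁ + 1/ε₂ − 1).
1/ε₁ + 1/ε₂ − 1 = 1/0.40 + 1/0.30 − 1 = 4.833.
T₁⁴ − T₂⁴ = 2.58×10^12 − 1.00×10^11 = 2.48×10^12 K⁴.
q = 5.67×10⁻⁸ × 2.48×10^12 / 4.833 = 29100 W/m².
Q = q·A = 29100 × 4.3 = 1.25×10^5 W.

Q ≈ 1.25×10^5 W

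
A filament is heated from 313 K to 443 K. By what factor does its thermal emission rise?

P ∝ T⁴, so the ratio is (443/313)⁴ = (1.415)⁴ = 4.01.

ratio ≈ 4.01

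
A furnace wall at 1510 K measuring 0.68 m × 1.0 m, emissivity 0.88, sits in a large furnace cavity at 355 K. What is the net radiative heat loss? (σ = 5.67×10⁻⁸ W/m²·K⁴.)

A = 0.68 × 1.0 = 0.680 m².
Q = εσA(T⁴ − T_s⁴). T⁴ − T_s⁴ = (1510)⁴ − (355)⁴ = 5.20×10^12 − 1.59×10^10 = 5.18×10^12 K⁴.
Q = 0.88 × 5.67×10⁻⁸ × 0.680 × 5.18×10^12 = 1.76×10^5 W.

Q ≈ 1.76×10^5 W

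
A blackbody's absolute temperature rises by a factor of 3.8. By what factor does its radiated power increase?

factor ≈ 209

P ∝ T⁴, so the power scales as (3.8)⁴ = 209.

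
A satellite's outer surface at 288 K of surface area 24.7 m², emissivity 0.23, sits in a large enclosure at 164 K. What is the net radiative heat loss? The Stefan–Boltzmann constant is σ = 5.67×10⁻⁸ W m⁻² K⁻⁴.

Q = εσA(T⁴ − T_s⁴). T⁴ − T_s⁴ = (288)⁴ − (164)⁴ = 6.88×10^9 − 7.23×10^8 = 6.16×10^9 K⁴.
Q = 0.23 × 5.67×10⁻⁸ × 24.7 × 6.16×10^9 = 1980 W.

Q ≈ 1980 W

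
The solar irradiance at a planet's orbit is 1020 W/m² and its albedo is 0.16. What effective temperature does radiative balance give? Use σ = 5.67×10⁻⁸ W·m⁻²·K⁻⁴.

T ≈ 248 K

Power absorbed = (1−a)S·πR²; power emitted = 4πR²σT⁴. Equating and cancelling πR²:
T = ((1−a)S / 4σ)^(1/4) = (857 / (4 × 5.67×10⁻⁸))^(1/4) = (3.78×10^9)^(1/4).
T = 248 K.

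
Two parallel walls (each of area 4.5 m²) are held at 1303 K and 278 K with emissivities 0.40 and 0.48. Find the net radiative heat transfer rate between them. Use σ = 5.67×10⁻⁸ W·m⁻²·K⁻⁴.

For two large parallel gray plates, q = σ(T₁⁴ − T₂⁴) / (1/ε₁ + 1/ε₂ − 1).
1/ε₁ + 1/ε₂ − 1 = 1/0.40 + 1/0.48 − 1 = 3.583.
T₁⁴ − T₂⁴ = 2.88×10^12 − 5.97×10^9 = 2.88×10^12 K⁴.
q = 5.67×10⁻⁸ × 2.88×10^12 / 3.583 = 45500 W/m².
Q = q·A = 45500 × 4.5 = 2.05×10^5 W.

Q ≈ 2.05×10^5 W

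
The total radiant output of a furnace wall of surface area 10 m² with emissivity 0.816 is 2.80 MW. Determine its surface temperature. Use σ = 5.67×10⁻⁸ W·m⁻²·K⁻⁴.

T ≈ 1570 K

From P = εσAT⁴, T = (P / εσA)^(1/4) = (2.80×10^6 / (0.816 × 5.67×10⁻⁸ × 10.0))^(1/4).
T = (6.05×10^12)^(1/4) = 1570 K.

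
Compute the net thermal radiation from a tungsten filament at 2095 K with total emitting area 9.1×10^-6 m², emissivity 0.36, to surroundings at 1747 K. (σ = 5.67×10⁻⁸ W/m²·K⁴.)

Q = εσA(T⁴ − T_s⁴). T⁴ − T_s⁴ = (2095)⁴ − (1747)⁴ = 1.93×10^13 − 9.31×10^12 = 9.95×10^12 K⁴.
Q = 0.36 × 5.67×10⁻⁸ × 9.10×10^-6 × 9.95×10^12 = 1.85 W.

Q ≈ 1.85 W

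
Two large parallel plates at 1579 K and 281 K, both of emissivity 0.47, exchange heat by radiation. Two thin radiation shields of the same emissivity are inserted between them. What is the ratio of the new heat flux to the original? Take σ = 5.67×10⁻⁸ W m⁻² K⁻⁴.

ratio ≈ 0.333

With N identical shields there are N+1 = 3 gaps in series, each with the same radiative resistance, so the flux falls to 1/(N+1) of its unshielded value.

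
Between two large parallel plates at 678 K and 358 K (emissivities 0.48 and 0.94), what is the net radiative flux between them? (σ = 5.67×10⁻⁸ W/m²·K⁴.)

q ≈ 5150 W/m²

For two large parallel gray plates, q = σ(T₁⁴ − T₂⁴) / (1/ε₁ + 1/ε₂ − 1).
1/ε₁ + 1/ε₂ − 1 = 1/0.48 + 1/0.94 − 1 = 2.147.
T₁⁴ − T₂⁴ = 2.11×10^11 − 1.64×10^10 = 1.95×10^11 K⁴.
q = 5.67×10⁻⁸ × 1.95×10^11 / 2.147 = 5150 W/m².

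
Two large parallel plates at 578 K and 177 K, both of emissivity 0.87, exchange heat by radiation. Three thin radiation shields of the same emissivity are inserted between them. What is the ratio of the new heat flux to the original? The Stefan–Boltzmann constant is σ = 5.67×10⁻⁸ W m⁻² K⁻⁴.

With N identical shields there are N+1 = 4 gaps in series, each with the same radiative resistance, so the flux falls to 1/(N+1) of its unshielded value.

ratio ≈ 0.250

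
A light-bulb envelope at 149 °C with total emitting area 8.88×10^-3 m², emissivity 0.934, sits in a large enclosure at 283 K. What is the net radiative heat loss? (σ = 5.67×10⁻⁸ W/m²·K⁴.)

Convert: 149 °C = 422 K.
Q = εσA(T⁴ − T_s⁴). T⁴ − T_s⁴ = (422)⁴ − (283)⁴ = 3.17×10^10 − 6.41×10^9 = 2.53×10^10 K⁴.
Q = 0.934 × 5.67×10⁻⁸ × 8.88×10^-3 × 2.53×10^10 = 11.9 W.

Q ≈ 11.9 W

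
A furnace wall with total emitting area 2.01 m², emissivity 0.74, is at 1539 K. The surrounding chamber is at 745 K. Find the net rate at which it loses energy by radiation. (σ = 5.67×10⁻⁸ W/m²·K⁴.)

Q ≈ 4.47×10^5 W

Q = εσA(T⁴ − T_s⁴). T⁴ − T_s⁴ = (1539)⁴ − (745)⁴ = 5.61×10^12 − 3.08×10^11 = 5.30×10^12 K⁴.
Q = 0.74 × 5.67×10⁻⁸ × 2.01 × 5.30×10^12 = 4.47×10^5 W.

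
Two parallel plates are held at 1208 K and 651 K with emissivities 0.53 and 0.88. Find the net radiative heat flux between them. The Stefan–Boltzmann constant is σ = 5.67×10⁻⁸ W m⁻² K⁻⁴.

q ≈ 54600 W/m²

For two large parallel gray plates, q = σ(T₁⁴ − T₂⁴) / (1/ε₁ + 1/ε₂ − 1).
1/ε₁ + 1/ε₂ − 1 = 1/0.53 + 1/0.88 − 1 = 2.023.
T₁⁴ − T₂⁴ = 2.13×10^12 − 1.80×10^11 = 1.95×10^12 K⁴.
q = 5.67×10⁻⁸ × 1.95×10^12 / 2.023 = 54600 W/m².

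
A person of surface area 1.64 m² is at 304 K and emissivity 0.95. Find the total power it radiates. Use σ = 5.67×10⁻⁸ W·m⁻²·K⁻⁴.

P ≈ 754 W

P = εσAT⁴ = 0.95 × 5.67×10⁻⁸ × 1.64 × (304)⁴ = 0.95 × 5.67×10⁻⁸ × 1.64 × 8.54×10^9.
P = 754 W.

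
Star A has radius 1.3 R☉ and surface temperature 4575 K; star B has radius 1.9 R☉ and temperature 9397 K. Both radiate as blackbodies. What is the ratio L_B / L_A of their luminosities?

L = 4πR²σT⁴ ∝ R²T⁴, so L_B/L_A = (1.9/1.3)² × (9397/4575)⁴ = 2.14 × 17.8 = 38.0.

L_B/L_A ≈ 38.0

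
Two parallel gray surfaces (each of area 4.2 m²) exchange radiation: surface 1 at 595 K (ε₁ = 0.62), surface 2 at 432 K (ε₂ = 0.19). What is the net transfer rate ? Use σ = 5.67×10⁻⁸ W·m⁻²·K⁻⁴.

For two large parallel gray plates, q = σ(T₁⁴ − T₂⁴) / (1/ε₁ + 1/ε₂ − 1).
1/ε₁ + 1/ε₂ − 1 = 1/0.62 + 1/0.19 − 1 = 5.876.
T₁⁴ − T₂⁴ = 1.25×10^11 − 3.48×10^10 = 9.05×10^10 K⁴.
q = 5.67×10⁻⁸ × 9.05×10^10 / 5.876 = 873 W/m².
Q = q·A = 873 × 4.2 = 3670 W.

Q ≈ 3670 W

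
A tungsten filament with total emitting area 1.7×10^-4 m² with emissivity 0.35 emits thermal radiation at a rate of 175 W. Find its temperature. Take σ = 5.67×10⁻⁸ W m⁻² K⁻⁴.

From P = εσAT⁴, T = (P / εσA)^(1/4) = (175 / (0.35 × 5.67×10⁻⁸ × 1.70×10^-4))^(1/4).
T = (5.19×10^13)^(1/4) = 2680 K.

T ≈ 2680 K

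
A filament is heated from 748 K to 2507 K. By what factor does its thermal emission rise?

ratio ≈ 126

P ∝ T⁴, so the ratio is (2507/748)⁴ = (3.352)⁴ = 126.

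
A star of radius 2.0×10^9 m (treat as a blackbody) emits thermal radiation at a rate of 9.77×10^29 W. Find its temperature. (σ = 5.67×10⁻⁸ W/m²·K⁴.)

T ≈ 24200 K

A = 4πr² = 4π × (2.0×10^9)² = 5.03×10^19 m².
From P = σAT⁴, T = (P / σA)^(1/4) = (9.77×10^29 / (5.67×10⁻⁸ × 5.03×10^19))^(1/4).
T = (3.43×10^17)^(1/4) = 24200 K.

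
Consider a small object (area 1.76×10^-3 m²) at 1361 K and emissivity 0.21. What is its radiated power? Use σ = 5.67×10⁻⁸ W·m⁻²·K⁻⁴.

P ≈ 71.9 W

Stefan–Boltzmann: P = εσAT⁴ = 0.21 × 5.67×10⁻⁸ × 1.76×10^-3 × (1361)⁴ = 0.21 × 5.67×10⁻⁸ × 1.76×10^-3 × 3.43×10^12.
P = 71.9 W.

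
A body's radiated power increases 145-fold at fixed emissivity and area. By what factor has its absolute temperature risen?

factor ≈ 3.47

P ∝ T⁴ ⇒ T ∝ P^(1/4), so T scales by (145)^(1/4) = 3.47.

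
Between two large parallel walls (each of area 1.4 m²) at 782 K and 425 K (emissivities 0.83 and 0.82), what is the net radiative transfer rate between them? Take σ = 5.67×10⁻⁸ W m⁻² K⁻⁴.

Q ≈ 19000 W

For two large parallel gray plates, q = σ(T₁⁴ − T₂⁴) / (1/ε₁ + 1/ε₂ − 1).
1/ε₁ + 1/ε₂ − 1 = 1/0.83 + 1/0.82 − 1 = 1.424.
T₁⁴ − T₂⁴ = 3.74×10^11 − 3.26×10^10 = 3.41×10^11 K⁴.
q = 5.67×10⁻⁸ × 3.41×10^11 / 1.424 = 13600 W/m².
Q = q·A = 13600 × 1.4 = 19000 W.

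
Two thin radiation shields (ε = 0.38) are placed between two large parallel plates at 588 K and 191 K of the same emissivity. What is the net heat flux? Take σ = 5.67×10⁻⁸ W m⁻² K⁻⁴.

Each of the 3 gaps contributes resistance (2/ε − 1) = 2/0.38 − 1 = 4.263; total = 12.79.
q = σ(T₁⁴ − T₂⁴) / 12.79 = 5.67×10⁻⁸ × 1.18×10^11 / 12.79 = 524 W/m².

q ≈ 524 W/m²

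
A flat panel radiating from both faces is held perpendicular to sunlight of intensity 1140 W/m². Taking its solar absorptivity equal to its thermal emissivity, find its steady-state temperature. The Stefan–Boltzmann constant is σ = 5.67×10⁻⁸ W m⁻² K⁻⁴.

T ≈ 317 K

Absorbed flux αS = emitted flux 2εσT⁴ per unit area; with α = ε this gives T = (S/2σ)^(1/4).
T = (1140 / (2 × 5.67×10⁻⁸))^(1/4) = (1.01×10^10)^(1/4).
T = 317 K.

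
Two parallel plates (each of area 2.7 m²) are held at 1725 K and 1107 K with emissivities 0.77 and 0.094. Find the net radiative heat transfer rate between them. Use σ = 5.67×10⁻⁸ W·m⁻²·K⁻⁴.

Q ≈ 1.03×10^5 W

For two large parallel gray plates, q = σ(T₁⁴ − T₂⁴) / (1/ε₁ + 1/ε₂ − 1).
1/ε₁ + 1/ε₂ − 1 = 1/0.77 + 1/0.094 − 1 = 10.94.
T₁⁴ − T₂⁴ = 8.85×10^12 − 1.50×10^12 = 7.35×10^12 K⁴.
q = 5.67×10⁻⁸ × 7.35×10^12 / 10.94 = 38100 W/m².
Q = q·A = 38100 × 2.7 = 1.03×10^5 W.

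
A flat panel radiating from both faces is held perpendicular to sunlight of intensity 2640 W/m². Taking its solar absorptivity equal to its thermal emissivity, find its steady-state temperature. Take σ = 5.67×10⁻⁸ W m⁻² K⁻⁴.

T ≈ 391 K

Absorbed flux αS = emitted flux 2εσT⁴ per unit area; with α = ε this gives T = (S/2σ)^(1/4).
T = (2640 / (2 × 5.67×10⁻⁸))^(1/4) = (2.33×10^10)^(1/4).
T = 391 K.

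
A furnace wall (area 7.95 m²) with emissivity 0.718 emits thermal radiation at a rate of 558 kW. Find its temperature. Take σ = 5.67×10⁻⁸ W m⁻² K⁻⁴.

From P = εσAT⁴, T = (P / εσA)^(1/4) = (5.58×10^5 / (0.718 × 5.67×10⁻⁸ × 7.95))^(1/4).
T = (1.72×10^12)^(1/4) = 1150 K.

T ≈ 1150 K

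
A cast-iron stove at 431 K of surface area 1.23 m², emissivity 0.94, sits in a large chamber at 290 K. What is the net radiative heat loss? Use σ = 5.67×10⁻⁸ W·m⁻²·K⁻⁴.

Q ≈ 1800 W

Q = εσA(T⁴ − T_s⁴). T⁴ − T_s⁴ = (431)⁴ − (290)⁴ = 3.45×10^10 − 7.07×10^9 = 2.74×10^10 K⁴.
Q = 0.94 × 5.67×10⁻⁸ × 1.23 × 2.74×10^10 = 1800 W.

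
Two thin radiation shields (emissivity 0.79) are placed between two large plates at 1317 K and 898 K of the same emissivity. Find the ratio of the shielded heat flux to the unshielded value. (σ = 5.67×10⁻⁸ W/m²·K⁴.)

With N identical shields there are N+1 = 3 gaps in series, each with the same radiative resistance, so the flux falls to 1/(N+1) of its unshielded value.

ratio ≈ 0.333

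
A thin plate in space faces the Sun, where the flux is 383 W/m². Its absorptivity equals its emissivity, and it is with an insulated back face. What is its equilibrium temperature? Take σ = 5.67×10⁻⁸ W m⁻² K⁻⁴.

Absorbed flux αS = emitted flux εσT⁴ (one radiating face); with α = ε, T = (S/σ)^(1/4).
T = (383 / 5.67×10⁻⁸)^(1/4) = (6.75×10^9)^(1/4).
T = 287 K.

T ≈ 287 K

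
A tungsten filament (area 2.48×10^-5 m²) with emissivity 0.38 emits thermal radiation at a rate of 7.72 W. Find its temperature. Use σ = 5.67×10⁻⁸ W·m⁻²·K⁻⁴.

From P = εσAT⁴, T = (P / εσA)^(1/4) = (7.72 / (0.38 × 5.67×10⁻⁸ × 2.48×10^-5))^(1/4).
T = (1.44×10^13)^(1/4) = 1950 K.

T ≈ 1950 K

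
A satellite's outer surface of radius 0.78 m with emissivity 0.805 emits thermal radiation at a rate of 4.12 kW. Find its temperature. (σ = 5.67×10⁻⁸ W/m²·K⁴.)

T ≈ 330 K

A = 4πr² = 4π × (0.78)² = 7.65 m².
From P = εσAT⁴, T = (P / εσA)^(1/4) = (4120 / (0.805 × 5.67×10⁻⁸ × 7.65))^(1/4).
T = (1.18×10^10)^(1/4) = 330 K.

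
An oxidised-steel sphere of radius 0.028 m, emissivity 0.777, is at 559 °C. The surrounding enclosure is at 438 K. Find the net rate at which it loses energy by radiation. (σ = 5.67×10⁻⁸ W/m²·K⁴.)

Q ≈ 192 W

A = 4πr² = 4π × (0.028)² = 9.85×10^-3 m².
Convert: 559 °C = 832 K.
Q = εσA(T⁴ − T_s⁴). T⁴ − T_s⁴ = (832)⁴ − (438)⁴ = 4.79×10^11 − 3.68×10^10 = 4.42×10^11 K⁴.
Q = 0.777 × 5.67×10⁻⁸ × 9.85×10^-3 × 4.42×10^11 = 192 W.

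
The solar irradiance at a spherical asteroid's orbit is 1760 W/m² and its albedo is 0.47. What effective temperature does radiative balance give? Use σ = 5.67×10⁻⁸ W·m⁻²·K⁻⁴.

Power absorbed = (1−a)S·πR²; power emitted = 4πR²σT⁴. Equating and cancelling πR²:
T = ((1−a)S / 4σ)^(1/4) = (933 / (4 × 5.67×10⁻⁸))^(1/4) = (4.11×10^9)^(1/4).
T = 253 K.

T ≈ 253 K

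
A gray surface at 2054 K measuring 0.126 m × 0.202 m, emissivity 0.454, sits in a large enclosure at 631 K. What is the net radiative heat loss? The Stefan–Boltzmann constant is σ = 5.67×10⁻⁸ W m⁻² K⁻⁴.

Q ≈ 11600 W

A = 0.126 × 0.202 = 0.0255 m².
Q = εσA(T⁴ − T_s⁴). T⁴ − T_s⁴ = (2054)⁴ − (631)⁴ = 1.78×10^13 − 1.59×10^11 = 1.76×10^13 K⁴.
Q = 0.454 × 5.67×10⁻⁸ × 0.0255 × 1.76×10^13 = 11600 W.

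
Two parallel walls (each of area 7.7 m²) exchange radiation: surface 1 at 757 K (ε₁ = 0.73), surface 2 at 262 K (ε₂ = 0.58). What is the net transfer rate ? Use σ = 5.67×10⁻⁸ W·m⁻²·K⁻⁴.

Q ≈ 67500 W

For two large parallel gray plates, q = σ(T₁⁴ − T₂⁴) / (1/ε₁ + 1/ε₂ − 1).
1/ε₁ + 1/ε₂ − 1 = 1/0.73 + 1/0.58 − 1 = 2.094.
T₁⁴ − T₂⁴ = 3.28×10^11 − 4.71×10^9 = 3.24×10^11 K⁴.
q = 5.67×10⁻⁸ × 3.24×10^11 / 2.094 = 8760 W/m².
Q = q·A = 8760 × 7.7 = 67500 W.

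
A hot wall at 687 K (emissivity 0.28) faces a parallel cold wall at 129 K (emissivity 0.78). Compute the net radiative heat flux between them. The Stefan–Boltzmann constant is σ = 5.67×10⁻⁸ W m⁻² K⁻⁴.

q ≈ 3270 W/m²

For two large parallel gray plates, q = σ(T₁⁴ − T₂⁴) / (1/ε₁ + 1/ε₂ − 1).
1/ε₁ + 1/ε₂ − 1 = 1/0.28 + 1/0.78 − 1 = 3.853.
T₁⁴ − T₂⁴ = 2.23×10^11 − 2.77×10^8 = 2.22×10^11 K⁴.
q = 5.67×10⁻⁸ × 2.22×10^11 / 3.853 = 3270 W/m².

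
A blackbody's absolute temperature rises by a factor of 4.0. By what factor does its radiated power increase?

factor ≈ 256

P ∝ T⁴, so the power scales as (4.0)⁴ = 256.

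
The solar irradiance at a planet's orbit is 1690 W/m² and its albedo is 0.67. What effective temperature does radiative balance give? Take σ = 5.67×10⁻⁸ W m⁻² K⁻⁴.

T ≈ 223 K

Power absorbed = (1−a)S·πR²; power emitted = 4πR²σT⁴. Equating and cancelling πR²:
T = ((1−a)S / 4σ)^(1/4) = (558 / (4 × 5.67×10⁻⁸))^(1/4) = (2.46×10^9)^(1/4).
T = 223 K.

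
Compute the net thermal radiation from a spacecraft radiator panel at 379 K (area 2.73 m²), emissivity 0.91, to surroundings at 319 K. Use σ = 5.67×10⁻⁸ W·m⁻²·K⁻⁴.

Q ≈ 1450 W

Q = εσA(T⁴ − T_s⁴). T⁴ − T_s⁴ = (379)⁴ − (319)⁴ = 2.06×10^10 − 1.04×10^10 = 1.03×10^10 K⁴.
Q = 0.91 × 5.67×10⁻⁸ × 2.73 × 1.03×10^10 = 1450 W.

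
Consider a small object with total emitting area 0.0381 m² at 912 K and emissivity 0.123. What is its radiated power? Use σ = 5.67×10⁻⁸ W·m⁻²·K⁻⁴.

P ≈ 184 W

P = εσAT⁴ = 0.123 × 5.67×10⁻⁸ × 0.0381 × (912)⁴ = 0.123 × 5.67×10⁻⁸ × 0.0381 × 6.92×10^11.
P = 184 W.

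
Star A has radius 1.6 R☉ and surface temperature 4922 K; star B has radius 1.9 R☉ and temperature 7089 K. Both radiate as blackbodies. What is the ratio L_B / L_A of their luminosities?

L = 4πR²σT⁴ ∝ R²T⁴, so L_B/L_A = (1.9/1.6)² × (7089/4922)⁴ = 1.41 × 4.30 = 6.07.

L_B/L_A ≈ 6.07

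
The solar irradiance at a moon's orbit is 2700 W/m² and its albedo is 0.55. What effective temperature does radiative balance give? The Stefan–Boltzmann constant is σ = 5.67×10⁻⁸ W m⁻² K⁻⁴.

T ≈ 271 K

Power absorbed = (1−a)S·πR²; power emitted = 4πR²σT⁴. Equating and cancelling πR²:
T = ((1−a)S / 4σ)^(1/4) = (1210 / (4 × 5.67×10⁻⁸))^(1/4) = (5.36×10^9)^(1/4).
T = 271 K.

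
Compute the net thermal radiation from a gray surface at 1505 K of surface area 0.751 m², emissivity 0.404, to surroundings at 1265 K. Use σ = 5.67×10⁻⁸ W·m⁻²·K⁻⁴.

Q ≈ 44200 W

Q = εσA(T⁴ − T_s⁴). T⁴ − T_s⁴ = (1505)⁴ − (1265)⁴ = 5.13×10^12 − 2.56×10^12 = 2.57×10^12 K⁴.
Q = 0.404 × 5.67×10⁻⁸ × 0.751 × 2.57×10^12 = 44200 W.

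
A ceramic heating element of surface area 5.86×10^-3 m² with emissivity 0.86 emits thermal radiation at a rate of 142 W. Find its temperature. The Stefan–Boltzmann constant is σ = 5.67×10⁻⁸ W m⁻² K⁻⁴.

T ≈ 840 K

From P = εσAT⁴, T = (P / εσA)^(1/4) = (142 / (0.86 × 5.67×10⁻⁸ × 5.86×10^-3))^(1/4).
T = (4.97×10^11)^(1/4) = 840 K.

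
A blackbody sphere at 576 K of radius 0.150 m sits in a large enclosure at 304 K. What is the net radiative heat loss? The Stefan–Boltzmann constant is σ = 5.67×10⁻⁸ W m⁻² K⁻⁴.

A = 4πr² = 4π × (0.150)² = 0.283 m².
Q = σA(T⁴ − T_s⁴). T⁴ − T_s⁴ = (576)⁴ − (304)⁴ = 1.10×10^11 − 8.54×10^9 = 1.02×10^11 K⁴.
Q = 5.67×10⁻⁸ × 0.283 × 1.02×10^11 = 1630 W.

Q ≈ 1630 W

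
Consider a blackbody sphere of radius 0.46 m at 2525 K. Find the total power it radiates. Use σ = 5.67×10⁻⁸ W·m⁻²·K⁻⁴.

P ≈ 6.13×10^6 W

A = 4πr² = 4π × (0.46)² = 2.66 m².
P = σAT⁴ = 5.67×10⁻⁸ × 2.66 × (2525)⁴ = 5.67×10⁻⁸ × 2.66 × 4.06×10^13.
P = 6.13×10^6 W.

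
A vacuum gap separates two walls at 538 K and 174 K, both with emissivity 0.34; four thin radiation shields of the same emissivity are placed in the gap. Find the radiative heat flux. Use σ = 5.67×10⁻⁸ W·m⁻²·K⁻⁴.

q ≈ 192 W/m²

Each of the 5 gaps contributes resistance (2/ε − 1) = 2/0.34 − 1 = 4.882; total = 24.41.
q = σ(T₁⁴ − T₂⁴) / 24.41 = 5.67×10⁻⁸ × 8.29×10^10 / 24.41 = 192 W/m².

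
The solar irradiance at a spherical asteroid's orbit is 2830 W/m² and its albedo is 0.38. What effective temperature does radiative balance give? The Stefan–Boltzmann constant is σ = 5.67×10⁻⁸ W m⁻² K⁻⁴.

T ≈ 297 K

Power absorbed = (1−a)S·πR²; power emitted = 4πR²σT⁴. Equating and cancelling πR²:
T = ((1−a)S / 4σ)^(1/4) = (1750 / (4 × 5.67×10⁻⁸))^(1/4) = (7.74×10^9)^(1/4).
T = 297 K.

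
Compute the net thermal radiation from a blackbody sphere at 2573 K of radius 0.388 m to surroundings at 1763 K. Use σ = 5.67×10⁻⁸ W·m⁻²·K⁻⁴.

A = 4πr² = 4π × (0.388)² = 1.89 m².
Q = σA(T⁴ − T_s⁴). T⁴ − T_s⁴ = (2573)⁴ − (1763)⁴ = 4.38×10^13 − 9.66×10^12 = 3.42×10^13 K⁴.
Q = 5.67×10⁻⁸ × 1.89 × 3.42×10^13 = 3.67×10^6 W.

Q ≈ 3.67×10^6 W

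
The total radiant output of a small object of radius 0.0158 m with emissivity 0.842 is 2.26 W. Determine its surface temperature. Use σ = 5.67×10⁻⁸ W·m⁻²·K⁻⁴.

T ≈ 350 K

A = 4πr² = 4π × (0.0158)² = 3.14×10^-3 m².
From P = εσAT⁴, T = (P / εσA)^(1/4) = (2.26 / (0.842 × 5.67×10⁻⁸ × 3.14×10^-3))^(1/4).
T = (1.51×10^10)^(1/4) = 350 K.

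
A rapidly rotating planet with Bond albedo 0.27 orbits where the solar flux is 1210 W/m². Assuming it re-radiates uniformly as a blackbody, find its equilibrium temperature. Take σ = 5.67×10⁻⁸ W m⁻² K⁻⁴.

Power absorbed = (1−a)S·πR²; power emitted = 4πR²σT⁴. Equating and cancelling πR²:
T = ((1−a)S / 4σ)^(1/4) = (883 / (4 × 5.67×10⁻⁸))^(1/4) = (3.89×10^9)^(1/4).
T = 250 K.

T ≈ 250 K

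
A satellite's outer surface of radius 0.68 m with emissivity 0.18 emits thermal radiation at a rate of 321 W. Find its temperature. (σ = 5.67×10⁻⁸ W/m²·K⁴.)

T ≈ 271 K

A = 4πr² = 4π × (0.68)² = 5.81 m².
From P = εσAT⁴, T = (P / εσA)^(1/4) = (321 / (0.18 × 5.67×10⁻⁸ × 5.81))^(1/4).
T = (5.41×10^9)^(1/4) = 271 K.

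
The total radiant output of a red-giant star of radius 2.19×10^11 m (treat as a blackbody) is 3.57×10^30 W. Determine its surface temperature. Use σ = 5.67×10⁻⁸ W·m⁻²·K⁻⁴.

A = 4πr² = 4π × (2.19×10^11)² = 6.03×10^23 m².
From P = σAT⁴, T = (P / σA)^(1/4) = (3.57×10^30 / (5.67×10⁻⁸ × 6.03×10^23))^(1/4).
T = (1.04×10^14)^(1/4) = 3200 K.

T ≈ 3200 K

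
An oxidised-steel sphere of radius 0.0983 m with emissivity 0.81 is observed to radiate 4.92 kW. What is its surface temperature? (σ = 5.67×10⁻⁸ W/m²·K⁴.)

T ≈ 969 K

A = 4πr² = 4π × (0.0983)² = 0.121 m².
From P = εσAT⁴, T = (P / εσA)^(1/4) = (4920 / (0.81 × 5.67×10⁻⁸ × 0.121))^(1/4).
T = (8.82×10^11)^(1/4) = 969 K.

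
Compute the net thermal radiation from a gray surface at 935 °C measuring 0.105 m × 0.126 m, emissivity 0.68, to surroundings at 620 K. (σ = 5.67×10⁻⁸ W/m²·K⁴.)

A = 0.105 × 0.126 = 0.0132 m².
Convert: 935 °C = 1208 K.
Q = εσA(T⁴ − T_s⁴). T⁴ − T_s⁴ = (1208)⁴ − (620)⁴ = 2.13×10^12 − 1.48×10^11 = 1.98×10^12 K⁴.
Q = 0.68 × 5.67×10⁻⁸ × 0.0132 × 1.98×10^12 = 1010 W.

Q ≈ 1010 W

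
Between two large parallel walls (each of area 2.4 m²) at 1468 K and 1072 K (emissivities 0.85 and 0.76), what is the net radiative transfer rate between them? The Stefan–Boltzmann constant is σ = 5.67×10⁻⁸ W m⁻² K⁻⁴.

For two large parallel gray plates, q = σ(T₁⁴ − T₂⁴) / (1/ε₁ + 1/ε₂ − 1).
1/ε₁ + 1/ε₂ − 1 = 1/0.85 + 1/0.76 − 1 = 1.492.
T₁⁴ − T₂⁴ = 4.64×10^12 − 1.32×10^12 = 3.32×10^12 K⁴.
q = 5.67×10⁻⁸ × 3.32×10^12 / 1.492 = 1.26×10^5 W/m².
Q = q·A = 1.26×10^5 × 2.4 = 3.03×10^5 W.

Q ≈ 3.03×10^5 W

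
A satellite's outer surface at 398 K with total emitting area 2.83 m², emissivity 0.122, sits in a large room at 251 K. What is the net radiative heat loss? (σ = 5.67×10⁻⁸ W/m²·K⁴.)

Q ≈ 414 W

Q = εσA(T⁴ − T_s⁴). T⁴ − T_s⁴ = (398)⁴ − (251)⁴ = 2.51×10^10 − 3.97×10^9 = 2.11×10^10 K⁴.
Q = 0.122 × 5.67×10⁻⁸ × 2.83 × 2.11×10^10 = 414 W.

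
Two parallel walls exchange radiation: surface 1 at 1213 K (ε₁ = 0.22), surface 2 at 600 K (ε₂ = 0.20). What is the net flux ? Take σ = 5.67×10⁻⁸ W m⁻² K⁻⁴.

q ≈ 13500 W/m²

For two large parallel gray plates, q = σ(T₁⁴ − T₂⁴) / (1/ε₁ + 1/ε₂ − 1).
1/ε₁ + 1/ε₂ − 1 = 1/0.22 + 1/0.20 − 1 = 8.545.
T₁⁴ − T₂⁴ = 2.16×10^12 − 1.30×10^11 = 2.04×10^12 K⁴.
q = 5.67×10⁻⁸ × 2.04×10^12 / 8.545 = 13500 W/m².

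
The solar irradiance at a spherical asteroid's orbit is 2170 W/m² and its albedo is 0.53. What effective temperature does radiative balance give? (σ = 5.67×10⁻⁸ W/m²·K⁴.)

Power absorbed = (1−a)S·πR²; power emitted = 4πR²σT⁴. Equating and cancelling πR²:
T = ((1−a)S / 4σ)^(1/4) = (1020 / (4 × 5.67×10⁻⁸))^(1/4) = (4.50×10^9)^(1/4).
T = 259 K.

T ≈ 259 K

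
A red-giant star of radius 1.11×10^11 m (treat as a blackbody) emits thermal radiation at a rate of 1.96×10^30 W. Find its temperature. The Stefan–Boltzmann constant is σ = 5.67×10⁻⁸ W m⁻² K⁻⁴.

A = 4πr² = 4π × (1.11×10^11)² = 1.55×10^23 m².
From P = σAT⁴, T = (P / σA)^(1/4) = (1.96×10^30 / (5.67×10⁻⁸ × 1.55×10^23))^(1/4).
T = (2.23×10^14)^(1/4) = 3870 K.

T ≈ 3870 K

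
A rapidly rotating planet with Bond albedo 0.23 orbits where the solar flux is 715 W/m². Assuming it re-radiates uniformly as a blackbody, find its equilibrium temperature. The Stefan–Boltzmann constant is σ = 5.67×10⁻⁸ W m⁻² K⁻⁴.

T ≈ 222 K

Power absorbed = (1−a)S·πR²; power emitted = 4πR²σT⁴. Equating and cancelling πR²:
T = ((1−a)S / 4σ)^(1/4) = (551 / (4 × 5.67×10⁻⁸))^(1/4) = (2.43×10^9)^(1/4).
T = 222 K.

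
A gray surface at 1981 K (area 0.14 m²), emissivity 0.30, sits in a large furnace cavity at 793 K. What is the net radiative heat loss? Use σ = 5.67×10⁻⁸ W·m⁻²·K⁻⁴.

Q = εσA(T⁴ − T_s⁴). T⁴ − T_s⁴ = (1981)⁴ − (793)⁴ = 1.54×10^13 − 3.95×10^11 = 1.50×10^13 K⁴.
Q = 0.30 × 5.67×10⁻⁸ × 0.140 × 1.50×10^13 = 35700 W.

Q ≈ 35700 W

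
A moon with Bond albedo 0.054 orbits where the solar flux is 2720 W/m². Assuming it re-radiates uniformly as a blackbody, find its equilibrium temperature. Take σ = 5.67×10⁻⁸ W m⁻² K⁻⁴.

Power absorbed = (1−a)S·πR²; power emitted = 4πR²σT⁴. Equating and cancelling πR²:
T = ((1−a)S / 4σ)^(1/4) = (2570 / (4 × 5.67×10⁻⁸))^(1/4) = (1.13×10^10)^(1/4).
T = 326 K.

T ≈ 326 K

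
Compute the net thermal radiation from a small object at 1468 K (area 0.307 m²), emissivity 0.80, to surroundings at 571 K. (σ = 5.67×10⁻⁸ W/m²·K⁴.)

Q = εσA(T⁴ − T_s⁴). T⁴ − T_s⁴ = (1468)⁴ − (571)⁴ = 4.64×10^12 − 1.06×10^11 = 4.54×10^12 K⁴.
Q = 0.80 × 5.67×10⁻⁸ × 0.307 × 4.54×10^12 = 63200 W.

Q ≈ 63200 W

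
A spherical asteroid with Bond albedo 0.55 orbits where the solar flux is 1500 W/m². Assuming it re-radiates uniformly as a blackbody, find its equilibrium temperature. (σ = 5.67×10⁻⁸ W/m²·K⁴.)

Power absorbed = (1−a)S·πR²; power emitted = 4πR²σT⁴. Equating and cancelling πR²:
T = ((1−a)S / 4σ)^(1/4) = (675 / (4 × 5.67×10⁻⁸))^(1/4) = (2.98×10^9)^(1/4).
T = 234 K.

T ≈ 234 K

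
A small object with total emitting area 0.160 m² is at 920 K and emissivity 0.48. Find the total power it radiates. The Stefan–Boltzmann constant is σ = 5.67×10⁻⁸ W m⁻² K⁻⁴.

Stefan–Boltzmann: P = εσAT⁴ = 0.48 × 5.67×10⁻⁸ × 0.160 × (920)⁴ = 0.48 × 5.67×10⁻⁸ × 0.160 × 7.16×10^11.
P = 3120 W.

P ≈ 3120 W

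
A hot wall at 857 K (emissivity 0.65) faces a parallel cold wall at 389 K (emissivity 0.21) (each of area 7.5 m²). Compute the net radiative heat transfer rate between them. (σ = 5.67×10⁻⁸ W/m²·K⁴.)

Q ≈ 41400 W

For two large parallel gray plates, q = σ(T₁⁴ − T₂⁴) / (1/ε₁ + 1/ε₂ − 1).
1/ε₁ + 1/ε₂ − 1 = 1/0.65 + 1/0.21 − 1 = 5.300.
T₁⁴ − T₂⁴ = 5.39×10^11 − 2.29×10^10 = 5.17×10^11 K⁴.
q = 5.67×10⁻⁸ × 5.17×10^11 / 5.300 = 5530 W/m².
Q = q·A = 5530 × 7.5 = 41400 W.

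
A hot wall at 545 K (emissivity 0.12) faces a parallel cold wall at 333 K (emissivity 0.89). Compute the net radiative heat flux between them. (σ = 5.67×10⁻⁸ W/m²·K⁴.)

For two large parallel gray plates, q = σ(T₁⁴ − T₂⁴) / (1/ε₁ + 1/ε₂ − 1).
1/ε₁ + 1/ε₂ − 1 = 1/0.12 + 1/0.89 − 1 = 8.457.
T₁⁴ − T₂⁴ = 8.82×10^10 − 1.23×10^10 = 7.59×10^10 K⁴.
q = 5.67×10⁻⁸ × 7.59×10^10 / 8.457 = 509 W/m².

q ≈ 509 W/m²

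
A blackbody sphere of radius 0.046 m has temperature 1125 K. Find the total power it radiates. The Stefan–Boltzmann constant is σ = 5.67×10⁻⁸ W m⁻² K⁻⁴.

P ≈ 2420 W

A = 4πr² = 4π × (0.046)² = 0.0266 m².
P = σAT⁴ = 5.67×10⁻⁸ × 0.0266 × (1125)⁴ = 5.67×10⁻⁸ × 0.0266 × 1.60×10^12.
P = 2420 W.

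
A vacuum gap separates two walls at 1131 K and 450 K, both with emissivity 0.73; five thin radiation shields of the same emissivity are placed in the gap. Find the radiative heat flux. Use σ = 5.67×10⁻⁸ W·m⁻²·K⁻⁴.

Each of the 6 gaps contributes resistance (2/ε − 1) = 2/0.73 − 1 = 1.740; total = 10.44.
q = σ(T₁⁴ − T₂⁴) / 10.44 = 5.67×10⁻⁸ × 1.60×10^12 / 10.44 = 8670 W/m².

q ≈ 8670 W/m²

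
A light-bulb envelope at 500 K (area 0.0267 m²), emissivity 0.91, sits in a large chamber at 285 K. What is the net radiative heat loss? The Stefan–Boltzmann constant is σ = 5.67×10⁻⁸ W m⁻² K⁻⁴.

Q ≈ 77.0 W

Q = εσA(T⁴ − T_s⁴). T⁴ − T_s⁴ = (500)⁴ − (285)⁴ = 6.25×10^10 − 6.60×10^9 = 5.59×10^10 K⁴.
Q = 0.91 × 5.67×10⁻⁸ × 0.0267 × 5.59×10^10 = 77.0 W.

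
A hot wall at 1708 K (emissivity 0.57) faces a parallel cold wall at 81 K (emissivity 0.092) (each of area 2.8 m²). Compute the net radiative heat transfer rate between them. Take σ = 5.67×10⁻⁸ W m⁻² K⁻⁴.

Q ≈ 1.16×10^5 W

For two large parallel gray plates, q = σ(T₁⁴ − T₂⁴) / (1/ε₁ + 1/ε₂ − 1).
1/ε₁ + 1/ε₂ − 1 = 1/0.57 + 1/0.092 − 1 = 11.62.
T₁⁴ − T₂⁴ = 8.51×10^12 − 4.30×10^7 = 8.51×10^12 K⁴.
q = 5.67×10⁻⁸ × 8.51×10^12 / 11.62 = 41500 W/m².
Q = q·A = 41500 × 2.8 = 1.16×10^5 W.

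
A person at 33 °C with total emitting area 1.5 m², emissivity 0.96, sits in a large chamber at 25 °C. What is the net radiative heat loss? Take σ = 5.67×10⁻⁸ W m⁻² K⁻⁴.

Q ≈ 72.0 W

Convert: 33 °C = 306 K; 25 °C = 298 K.
Q = εσA(T⁴ − T_s⁴). T⁴ − T_s⁴ = (306)⁴ − (298)⁴ = 8.77×10^9 − 7.89×10^9 = 8.82×10^8 K⁴.
Q = 0.96 × 5.67×10⁻⁸ × 1.50 × 8.82×10^8 = 72.0 W.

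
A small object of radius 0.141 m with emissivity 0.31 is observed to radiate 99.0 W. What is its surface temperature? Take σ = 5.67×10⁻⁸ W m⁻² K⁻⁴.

T ≈ 387 K

A = 4πr² = 4π × (0.141)² = 0.250 m².
From P = εσAT⁴, T = (P / εσA)^(1/4) = (99.0 / (0.31 × 5.67×10⁻⁸ × 0.250))^(1/4).
T = (2.25×10^10)^(1/4) = 387 K.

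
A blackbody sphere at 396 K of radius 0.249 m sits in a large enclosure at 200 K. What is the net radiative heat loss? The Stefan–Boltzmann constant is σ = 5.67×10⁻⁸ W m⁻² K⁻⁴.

A = 4πr² = 4π × (0.249)² = 0.779 m².
Q = σA(T⁴ − T_s⁴). T⁴ − T_s⁴ = (396)⁴ − (200)⁴ = 2.46×10^10 − 1.60×10^9 = 2.30×10^10 K⁴.
Q = 5.67×10⁻⁸ × 0.779 × 2.30×10^10 = 1020 W.

Q ≈ 1020 W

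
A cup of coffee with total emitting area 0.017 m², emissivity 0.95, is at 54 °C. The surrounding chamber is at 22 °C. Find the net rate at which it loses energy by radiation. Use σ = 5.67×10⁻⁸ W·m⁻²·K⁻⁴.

Q ≈ 3.54 W

Convert: 54 °C = 327 K; 22 °C = 295 K.
Q = εσA(T⁴ − T_s⁴). T⁴ − T_s⁴ = (327)⁴ − (295)⁴ = 1.14×10^10 − 7.57×10^9 = 3.86×10^9 K⁴.
Q = 0.95 × 5.67×10⁻⁸ × 0.0170 × 3.86×10^9 = 3.54 W.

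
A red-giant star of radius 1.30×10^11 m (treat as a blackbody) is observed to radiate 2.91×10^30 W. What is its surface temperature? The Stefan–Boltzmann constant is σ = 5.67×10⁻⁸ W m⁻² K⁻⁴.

T ≈ 3940 K

A = 4πr² = 4π × (1.30×10^11)² = 2.12×10^23 m².
From P = σAT⁴, T = (P / σA)^(1/4) = (2.91×10^30 / (5.67×10⁻⁸ × 2.12×10^23))^(1/4).
T = (2.42×10^14)^(1/4) = 3940 K.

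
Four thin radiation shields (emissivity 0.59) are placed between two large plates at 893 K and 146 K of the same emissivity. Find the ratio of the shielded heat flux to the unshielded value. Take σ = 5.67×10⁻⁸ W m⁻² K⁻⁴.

ratio ≈ 0.200

With N identical shields there are N+1 = 5 gaps in series, each with the same radiative resistance, so the flux falls to 1/(N+1) of its unshielded value.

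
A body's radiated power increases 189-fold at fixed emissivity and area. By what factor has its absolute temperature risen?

factor ≈ 3.71

P ∝ T⁴ ⇒ T ∝ P^(1/4), so T scales by (189)^(1/4) = 3.71.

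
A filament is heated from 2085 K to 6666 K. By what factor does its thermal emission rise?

P ∝ T⁴, so the ratio is (6666/2085)⁴ = (3.197)⁴ = 104.

ratio ≈ 104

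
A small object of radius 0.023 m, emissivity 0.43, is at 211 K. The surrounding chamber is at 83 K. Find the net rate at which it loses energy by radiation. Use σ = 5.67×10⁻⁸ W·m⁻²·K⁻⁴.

A = 4πr² = 4π × (0.023)² = 6.65×10^-3 m².
Q = εσA(T⁴ − T_s⁴). T⁴ − T_s⁴ = (211)⁴ − (83)⁴ = 1.98×10^9 − 4.75×10^7 = 1.93×10^9 K⁴.
Q = 0.43 × 5.67×10⁻⁸ × 6.65×10^-3 × 1.93×10^9 = 0.314 W.

Q ≈ 0.314 W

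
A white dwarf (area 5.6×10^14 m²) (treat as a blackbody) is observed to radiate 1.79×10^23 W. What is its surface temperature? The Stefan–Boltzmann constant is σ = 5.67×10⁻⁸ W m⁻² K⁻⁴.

T ≈ 8670 K

From P = σAT⁴, T = (P / σA)^(1/4) = (1.79×10^23 / (5.67×10⁻⁸ × 5.60×10^14))^(1/4).
T = (5.64×10^15)^(1/4) = 8670 K.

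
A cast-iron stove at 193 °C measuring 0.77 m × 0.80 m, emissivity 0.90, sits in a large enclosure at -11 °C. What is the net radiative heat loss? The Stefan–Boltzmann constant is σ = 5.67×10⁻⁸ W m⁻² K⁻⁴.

Q ≈ 1330 W

A = 0.77 × 0.80 = 0.616 m².
Convert: 193 °C = 466 K; -11 °C = 262 K.
Q = εσA(T⁴ − T_s⁴). T⁴ − T_s⁴ = (466)⁴ − (262)⁴ = 4.72×10^10 − 4.71×10^9 = 4.24×10^10 K⁴.
Q = 0.90 × 5.67×10⁻⁸ × 0.616 × 4.24×10^10 = 1330 W.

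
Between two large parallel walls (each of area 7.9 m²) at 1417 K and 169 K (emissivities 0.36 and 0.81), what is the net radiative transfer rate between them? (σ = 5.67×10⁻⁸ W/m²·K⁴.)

Q ≈ 5.99×10^5 W

For two large parallel gray plates, q = σ(T₁⁴ − T₂⁴) / (1/ε₁ + 1/ε₂ − 1).
1/ε₁ + 1/ε₂ − 1 = 1/0.36 + 1/0.81 − 1 = 3.012.
T₁⁴ − T₂⁴ = 4.03×10^12 − 8.16×10^8 = 4.03×10^12 K⁴.
q = 5.67×10⁻⁸ × 4.03×10^12 / 3.012 = 75900 W/m².
Q = q·A = 75900 × 7.9 = 5.99×10^5 W.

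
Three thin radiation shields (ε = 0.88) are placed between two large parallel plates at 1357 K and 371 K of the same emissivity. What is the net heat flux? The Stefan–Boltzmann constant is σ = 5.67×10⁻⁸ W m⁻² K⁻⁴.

Each of the 4 gaps contributes resistance (2/ε − 1) = 2/0.88 − 1 = 1.273; total = 5.091.
q = σ(T₁⁴ − T₂⁴) / 5.091 = 5.67×10⁻⁸ × 3.37×10^12 / 5.091 = 37600 W/m².

q ≈ 37600 W/m²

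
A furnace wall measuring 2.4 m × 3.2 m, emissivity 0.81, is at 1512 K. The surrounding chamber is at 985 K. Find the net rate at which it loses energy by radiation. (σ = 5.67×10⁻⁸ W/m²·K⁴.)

Q ≈ 1.51×10^6 W

A = 2.4 × 3.2 = 7.68 m².
Q = εσA(T⁴ − T_s⁴). T⁴ − T_s⁴ = (1512)⁴ − (985)⁴ = 5.23×10^12 − 9.41×10^11 = 4.29×10^12 K⁴.
Q = 0.81 × 5.67×10⁻⁸ × 7.68 × 4.29×10^12 = 1.51×10^6 W.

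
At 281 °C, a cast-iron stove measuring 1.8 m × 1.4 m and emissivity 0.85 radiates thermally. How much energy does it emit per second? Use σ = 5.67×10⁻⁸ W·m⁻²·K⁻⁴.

A = 1.8 × 1.4 = 2.52 m².
281 °C = 554 K.
P = εσAT⁴ = 0.85 × 5.67×10⁻⁸ × 2.52 × (554)⁴ = 0.85 × 5.67×10⁻⁸ × 2.52 × 9.42×10^10.
P = 11400 W.

P ≈ 11400 W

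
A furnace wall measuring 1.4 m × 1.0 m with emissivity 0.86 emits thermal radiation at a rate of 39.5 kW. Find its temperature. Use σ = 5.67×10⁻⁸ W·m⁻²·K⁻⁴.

A = 1.4 × 1.0 = 1.40 m².
From P = εσAT⁴, T = (P / εσA)^(1/4) = (39500 / (0.86 × 5.67×10⁻⁸ × 1.40))^(1/4).
T = (5.79×10^11)^(1/4) = 872 K.

T ≈ 872 K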